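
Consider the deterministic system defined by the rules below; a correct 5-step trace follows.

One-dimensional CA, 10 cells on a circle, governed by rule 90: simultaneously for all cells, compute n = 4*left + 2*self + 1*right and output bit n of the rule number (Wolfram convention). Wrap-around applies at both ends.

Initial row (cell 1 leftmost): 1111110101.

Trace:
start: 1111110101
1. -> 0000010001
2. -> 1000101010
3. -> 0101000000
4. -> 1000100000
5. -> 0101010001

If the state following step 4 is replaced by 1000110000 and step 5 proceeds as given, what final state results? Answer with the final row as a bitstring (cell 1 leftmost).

0101111001

state after step 4 := 1000110000
5. -> 0101111001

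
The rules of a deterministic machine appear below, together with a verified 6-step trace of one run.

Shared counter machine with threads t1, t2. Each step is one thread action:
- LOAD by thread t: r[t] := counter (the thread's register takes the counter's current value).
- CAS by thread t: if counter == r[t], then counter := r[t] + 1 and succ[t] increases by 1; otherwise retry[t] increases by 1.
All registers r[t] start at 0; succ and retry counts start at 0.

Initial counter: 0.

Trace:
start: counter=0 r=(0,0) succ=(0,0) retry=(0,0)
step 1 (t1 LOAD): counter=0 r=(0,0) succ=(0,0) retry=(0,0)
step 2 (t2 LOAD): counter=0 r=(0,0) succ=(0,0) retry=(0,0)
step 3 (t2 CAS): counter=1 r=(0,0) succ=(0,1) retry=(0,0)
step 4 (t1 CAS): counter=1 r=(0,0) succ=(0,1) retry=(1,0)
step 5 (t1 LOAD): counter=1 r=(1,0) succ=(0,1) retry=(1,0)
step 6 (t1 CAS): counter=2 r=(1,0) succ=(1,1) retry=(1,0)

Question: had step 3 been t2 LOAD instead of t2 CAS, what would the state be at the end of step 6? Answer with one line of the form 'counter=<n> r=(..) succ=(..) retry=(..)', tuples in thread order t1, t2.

counter=2 r=(1,0) succ=(2,0) retry=(0,0)

(re-executing from step 3 with the substitution; state before step 3: counter=0 r=(0,0) succ=(0,0) retry=(0,0))
step 3 (t2 LOAD): counter=0 r=(0,0) succ=(0,0) retry=(0,0)
step 4 (t1 CAS): counter=1 r=(0,0) succ=(1,0) retry=(0,0)
step 5 (t1 LOAD): counter=1 r=(1,0) succ=(1,0) retry=(0,0)
step 6 (t1 CAS): counter=2 r=(1,0) succ=(2,0) retry=(0,0)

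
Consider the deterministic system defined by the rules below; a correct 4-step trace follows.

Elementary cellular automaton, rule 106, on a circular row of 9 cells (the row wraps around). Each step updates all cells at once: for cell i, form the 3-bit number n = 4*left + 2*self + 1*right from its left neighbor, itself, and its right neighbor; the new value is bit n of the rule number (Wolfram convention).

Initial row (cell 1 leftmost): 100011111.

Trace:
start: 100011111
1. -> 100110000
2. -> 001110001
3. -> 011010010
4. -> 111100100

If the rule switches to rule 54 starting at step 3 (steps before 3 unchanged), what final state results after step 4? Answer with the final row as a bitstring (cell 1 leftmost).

001011100

(re-executing steps 3..4 under rule 54; state before step 3: 001110001)
3. -> 110001011
4. -> 001011100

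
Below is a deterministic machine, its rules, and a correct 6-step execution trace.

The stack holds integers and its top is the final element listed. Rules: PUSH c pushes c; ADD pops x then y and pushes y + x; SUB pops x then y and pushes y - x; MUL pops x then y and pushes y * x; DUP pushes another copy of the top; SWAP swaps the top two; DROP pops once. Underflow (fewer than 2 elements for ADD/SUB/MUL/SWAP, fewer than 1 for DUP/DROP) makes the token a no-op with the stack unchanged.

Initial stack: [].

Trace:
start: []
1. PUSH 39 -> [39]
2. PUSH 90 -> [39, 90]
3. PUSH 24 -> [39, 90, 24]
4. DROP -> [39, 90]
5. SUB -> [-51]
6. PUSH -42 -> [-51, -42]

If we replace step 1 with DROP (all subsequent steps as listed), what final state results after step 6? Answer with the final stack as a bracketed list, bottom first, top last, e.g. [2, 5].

[90, -42]

(re-executing from step 1 with the substitution; state before step 1: [])
1. DROP -> []
2. PUSH 90 -> [90]
3. PUSH 24 -> [90, 24]
4. DROP -> [90]
5. SUB -> [90]
6. PUSH -42 -> [90, -42]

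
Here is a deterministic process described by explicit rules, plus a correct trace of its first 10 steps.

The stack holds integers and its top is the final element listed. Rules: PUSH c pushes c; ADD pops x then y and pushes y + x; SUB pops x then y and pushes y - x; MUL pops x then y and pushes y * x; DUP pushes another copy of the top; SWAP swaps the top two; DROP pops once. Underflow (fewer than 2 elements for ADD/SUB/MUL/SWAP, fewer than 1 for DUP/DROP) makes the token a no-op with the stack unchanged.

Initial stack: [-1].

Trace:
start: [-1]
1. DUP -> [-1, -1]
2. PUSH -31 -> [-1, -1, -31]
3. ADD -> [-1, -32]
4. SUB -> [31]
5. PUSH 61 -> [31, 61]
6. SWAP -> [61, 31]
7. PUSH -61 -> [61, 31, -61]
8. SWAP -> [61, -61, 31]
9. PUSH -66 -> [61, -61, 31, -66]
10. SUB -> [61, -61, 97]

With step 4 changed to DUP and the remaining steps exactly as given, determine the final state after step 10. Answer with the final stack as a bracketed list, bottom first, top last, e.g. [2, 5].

(re-executing from step 4 with the substitution; state before step 4: [-1, -32])
4. DUP -> [-1, -32, -32]
5. PUSH 61 -> [-1, -32, -32, 61]
6. SWAP -> [-1, -32, 61, -32]
7. PUSH -61 -> [-1, -32, 61, -32, -61]
8. SWAP -> [-1, -32, 61, -61, -32]
9. PUSH -66 -> [-1, -32, 61, -61, -32, -66]
10. SUB -> [-1, -32, 61, -61, 34]

[-1, -32, 61, -61, 34]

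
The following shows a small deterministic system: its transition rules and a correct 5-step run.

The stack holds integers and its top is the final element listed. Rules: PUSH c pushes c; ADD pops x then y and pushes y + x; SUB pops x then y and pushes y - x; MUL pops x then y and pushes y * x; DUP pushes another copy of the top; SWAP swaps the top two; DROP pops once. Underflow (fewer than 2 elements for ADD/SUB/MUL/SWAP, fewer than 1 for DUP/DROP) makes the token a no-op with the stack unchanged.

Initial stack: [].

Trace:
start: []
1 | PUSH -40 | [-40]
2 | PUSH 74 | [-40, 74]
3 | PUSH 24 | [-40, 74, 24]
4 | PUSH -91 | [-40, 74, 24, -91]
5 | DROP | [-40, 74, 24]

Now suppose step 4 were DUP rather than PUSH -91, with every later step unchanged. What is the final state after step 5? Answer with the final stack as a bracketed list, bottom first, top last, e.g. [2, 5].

[-40, 74, 24]

(re-executing from step 4 with the substitution; state before step 4: [-40, 74, 24])
4 | DUP | [-40, 74, 24, 24]
5 | DROP | [-40, 74, 24]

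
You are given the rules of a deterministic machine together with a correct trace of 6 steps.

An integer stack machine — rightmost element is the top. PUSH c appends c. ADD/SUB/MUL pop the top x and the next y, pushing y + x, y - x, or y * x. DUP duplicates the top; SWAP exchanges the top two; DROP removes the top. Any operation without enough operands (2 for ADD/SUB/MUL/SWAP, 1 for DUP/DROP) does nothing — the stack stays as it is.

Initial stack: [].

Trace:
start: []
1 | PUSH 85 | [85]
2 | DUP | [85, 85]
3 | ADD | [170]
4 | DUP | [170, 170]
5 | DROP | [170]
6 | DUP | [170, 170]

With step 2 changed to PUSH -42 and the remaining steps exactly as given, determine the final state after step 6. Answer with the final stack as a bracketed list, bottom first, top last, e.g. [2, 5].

(re-executing from step 2 with the substitution; state before step 2: [85])
2 | PUSH -42 | [85, -42]
3 | ADD | [43]
4 | DUP | [43, 43]
5 | DROP | [43]
6 | DUP | [43, 43]

[43, 43]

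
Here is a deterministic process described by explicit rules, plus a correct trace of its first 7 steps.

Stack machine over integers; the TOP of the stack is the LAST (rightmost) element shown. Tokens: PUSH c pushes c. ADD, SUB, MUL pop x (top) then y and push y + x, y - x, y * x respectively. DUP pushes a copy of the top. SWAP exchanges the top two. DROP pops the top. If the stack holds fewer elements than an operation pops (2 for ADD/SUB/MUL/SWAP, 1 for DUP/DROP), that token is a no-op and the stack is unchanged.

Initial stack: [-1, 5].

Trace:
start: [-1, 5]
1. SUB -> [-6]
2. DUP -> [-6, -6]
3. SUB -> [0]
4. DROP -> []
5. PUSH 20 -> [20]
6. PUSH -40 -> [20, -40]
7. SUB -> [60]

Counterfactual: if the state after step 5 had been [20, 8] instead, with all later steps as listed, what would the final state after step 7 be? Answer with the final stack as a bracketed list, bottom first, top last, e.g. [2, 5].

state after step 5 := [20, 8]
6. PUSH -40 -> [20, 8, -40]
7. SUB -> [20, 48]

[20, 48]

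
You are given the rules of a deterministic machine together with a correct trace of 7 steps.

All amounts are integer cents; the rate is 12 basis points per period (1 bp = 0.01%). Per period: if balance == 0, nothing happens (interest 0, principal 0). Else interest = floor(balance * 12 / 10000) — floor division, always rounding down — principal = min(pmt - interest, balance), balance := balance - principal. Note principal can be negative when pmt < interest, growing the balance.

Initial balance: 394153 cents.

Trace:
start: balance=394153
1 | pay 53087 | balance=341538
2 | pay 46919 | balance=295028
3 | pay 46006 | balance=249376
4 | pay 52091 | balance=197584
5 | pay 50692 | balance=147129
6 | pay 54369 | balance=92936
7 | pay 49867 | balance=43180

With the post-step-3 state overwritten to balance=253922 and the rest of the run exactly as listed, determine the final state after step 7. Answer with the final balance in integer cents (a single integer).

state after step 3 := balance=253922
4 | pay 52091 | balance=202135
5 | pay 50692 | balance=151685
6 | pay 54369 | balance=97498
7 | pay 49867 | balance=47747

47747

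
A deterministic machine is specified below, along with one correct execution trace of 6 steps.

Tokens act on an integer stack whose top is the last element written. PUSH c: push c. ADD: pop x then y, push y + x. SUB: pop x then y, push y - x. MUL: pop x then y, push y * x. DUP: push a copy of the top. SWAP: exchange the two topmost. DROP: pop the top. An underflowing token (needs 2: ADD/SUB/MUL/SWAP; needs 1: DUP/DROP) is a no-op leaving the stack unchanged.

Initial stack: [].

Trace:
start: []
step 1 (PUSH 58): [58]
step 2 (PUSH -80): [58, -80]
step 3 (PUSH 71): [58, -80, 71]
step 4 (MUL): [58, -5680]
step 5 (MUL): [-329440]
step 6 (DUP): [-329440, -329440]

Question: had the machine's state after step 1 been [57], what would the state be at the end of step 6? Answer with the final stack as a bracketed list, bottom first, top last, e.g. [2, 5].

[-323760, -323760]

state after step 1 := [57]
step 2 (PUSH -80): [57, -80]
step 3 (PUSH 71): [57, -80, 71]
step 4 (MUL): [57, -5680]
step 5 (MUL): [-323760]
step 6 (DUP): [-323760, -323760]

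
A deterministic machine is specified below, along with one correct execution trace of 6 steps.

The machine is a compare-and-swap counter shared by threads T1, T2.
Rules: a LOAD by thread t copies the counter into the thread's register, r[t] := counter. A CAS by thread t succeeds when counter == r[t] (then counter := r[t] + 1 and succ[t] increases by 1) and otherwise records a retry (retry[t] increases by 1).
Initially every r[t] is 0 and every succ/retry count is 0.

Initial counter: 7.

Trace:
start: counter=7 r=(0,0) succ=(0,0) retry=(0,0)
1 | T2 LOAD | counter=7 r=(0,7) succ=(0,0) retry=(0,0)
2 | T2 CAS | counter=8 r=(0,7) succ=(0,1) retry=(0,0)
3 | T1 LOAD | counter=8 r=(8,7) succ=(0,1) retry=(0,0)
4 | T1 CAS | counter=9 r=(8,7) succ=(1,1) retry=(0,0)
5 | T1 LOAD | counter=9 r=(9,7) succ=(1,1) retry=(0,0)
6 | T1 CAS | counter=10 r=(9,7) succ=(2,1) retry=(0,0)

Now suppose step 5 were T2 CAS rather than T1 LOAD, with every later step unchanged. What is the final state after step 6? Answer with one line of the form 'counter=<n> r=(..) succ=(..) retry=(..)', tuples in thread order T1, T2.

(re-executing from step 5 with the substitution; state before step 5: counter=9 r=(8,7) succ=(1,1) retry=(0,0))
5 | T2 CAS | counter=9 r=(8,7) succ=(1,1) retry=(0,1)
6 | T1 CAS | counter=9 r=(8,7) succ=(1,1) retry=(1,1)

counter=9 r=(8,7) succ=(1,1) retry=(1,1)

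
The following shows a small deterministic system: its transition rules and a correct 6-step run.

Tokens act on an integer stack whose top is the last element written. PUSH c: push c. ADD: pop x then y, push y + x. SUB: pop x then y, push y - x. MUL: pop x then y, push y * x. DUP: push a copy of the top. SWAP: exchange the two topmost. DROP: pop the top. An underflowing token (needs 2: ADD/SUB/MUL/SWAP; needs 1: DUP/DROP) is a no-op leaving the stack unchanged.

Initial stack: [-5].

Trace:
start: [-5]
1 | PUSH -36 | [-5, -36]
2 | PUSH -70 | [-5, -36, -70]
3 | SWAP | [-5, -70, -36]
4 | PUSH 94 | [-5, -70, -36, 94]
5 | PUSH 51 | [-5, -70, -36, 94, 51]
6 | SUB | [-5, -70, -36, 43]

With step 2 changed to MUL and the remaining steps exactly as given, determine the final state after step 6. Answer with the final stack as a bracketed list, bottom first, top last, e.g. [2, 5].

(re-executing from step 2 with the substitution; state before step 2: [-5, -36])
2 | MUL | [180]
3 | SWAP | [180]
4 | PUSH 94 | [180, 94]
5 | PUSH 51 | [180, 94, 51]
6 | SUB | [180, 43]

[180, 43]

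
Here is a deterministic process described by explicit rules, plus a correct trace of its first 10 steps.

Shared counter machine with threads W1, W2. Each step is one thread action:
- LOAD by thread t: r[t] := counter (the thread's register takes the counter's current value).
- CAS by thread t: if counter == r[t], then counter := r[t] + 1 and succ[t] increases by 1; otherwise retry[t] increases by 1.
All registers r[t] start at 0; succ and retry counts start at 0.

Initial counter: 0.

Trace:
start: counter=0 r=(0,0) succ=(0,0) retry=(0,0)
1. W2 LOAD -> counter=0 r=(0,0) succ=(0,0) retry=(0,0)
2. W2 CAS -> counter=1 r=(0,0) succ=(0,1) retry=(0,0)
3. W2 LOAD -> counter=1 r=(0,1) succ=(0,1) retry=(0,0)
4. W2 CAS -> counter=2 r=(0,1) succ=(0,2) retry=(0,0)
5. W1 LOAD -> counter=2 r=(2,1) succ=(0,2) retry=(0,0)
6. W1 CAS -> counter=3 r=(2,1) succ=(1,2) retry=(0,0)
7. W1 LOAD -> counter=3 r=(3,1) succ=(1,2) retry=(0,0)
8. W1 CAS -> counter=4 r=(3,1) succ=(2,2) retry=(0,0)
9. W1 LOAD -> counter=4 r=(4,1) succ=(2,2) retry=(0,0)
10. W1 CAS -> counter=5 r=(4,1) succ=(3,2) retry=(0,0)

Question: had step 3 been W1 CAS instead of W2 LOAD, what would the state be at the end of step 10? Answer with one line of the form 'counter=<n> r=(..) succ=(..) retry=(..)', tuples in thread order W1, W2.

(re-executing from step 3 with the substitution; state before step 3: counter=1 r=(0,0) succ=(0,1) retry=(0,0))
3. W1 CAS -> counter=1 r=(0,0) succ=(0,1) retry=(1,0)
4. W2 CAS -> counter=1 r=(0,0) succ=(0,1) retry=(1,1)
5. W1 LOAD -> counter=1 r=(1,0) succ=(0,1) retry=(1,1)
6. W1 CAS -> counter=2 r=(1,0) succ=(1,1) retry=(1,1)
7. W1 LOAD -> counter=2 r=(2,0) succ=(1,1) retry=(1,1)
8. W1 CAS -> counter=3 r=(2,0) succ=(2,1) retry=(1,1)
9. W1 LOAD -> counter=3 r=(3,0) succ=(2,1) retry=(1,1)
10. W1 CAS -> counter=4 r=(3,0) succ=(3,1) retry=(1,1)

counter=4 r=(3,0) succ=(3,1) retry=(1,1)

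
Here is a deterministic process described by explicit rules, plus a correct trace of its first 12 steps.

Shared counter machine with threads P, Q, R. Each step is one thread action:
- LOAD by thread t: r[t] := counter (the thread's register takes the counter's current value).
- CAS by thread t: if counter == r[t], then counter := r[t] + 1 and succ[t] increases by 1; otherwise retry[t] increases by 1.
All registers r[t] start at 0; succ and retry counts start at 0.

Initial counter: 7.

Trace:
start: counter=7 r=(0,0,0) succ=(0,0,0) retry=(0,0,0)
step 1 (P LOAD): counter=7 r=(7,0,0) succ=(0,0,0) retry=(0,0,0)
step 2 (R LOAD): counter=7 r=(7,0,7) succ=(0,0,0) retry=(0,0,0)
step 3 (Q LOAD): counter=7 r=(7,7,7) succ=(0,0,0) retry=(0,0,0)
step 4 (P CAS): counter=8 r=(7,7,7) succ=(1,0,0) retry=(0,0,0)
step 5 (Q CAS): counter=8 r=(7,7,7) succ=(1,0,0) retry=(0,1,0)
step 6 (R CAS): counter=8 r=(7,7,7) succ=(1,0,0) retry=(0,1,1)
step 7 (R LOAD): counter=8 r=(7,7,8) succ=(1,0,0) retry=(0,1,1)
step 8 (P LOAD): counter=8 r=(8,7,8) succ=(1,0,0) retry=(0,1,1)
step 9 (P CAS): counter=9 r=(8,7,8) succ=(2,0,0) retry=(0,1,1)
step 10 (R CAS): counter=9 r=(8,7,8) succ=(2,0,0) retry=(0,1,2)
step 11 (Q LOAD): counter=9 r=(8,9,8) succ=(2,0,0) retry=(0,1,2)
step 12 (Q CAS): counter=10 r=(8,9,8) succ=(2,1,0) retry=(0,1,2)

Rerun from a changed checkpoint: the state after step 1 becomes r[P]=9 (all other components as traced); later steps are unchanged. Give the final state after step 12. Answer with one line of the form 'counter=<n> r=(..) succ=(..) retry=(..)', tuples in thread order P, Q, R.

counter=10 r=(8,9,8) succ=(1,2,0) retry=(1,0,2)

state after step 1 := counter=7 r=(9,0,0) succ=(0,0,0) retry=(0,0,0)
step 2 (R LOAD): counter=7 r=(9,0,7) succ=(0,0,0) retry=(0,0,0)
step 3 (Q LOAD): counter=7 r=(9,7,7) succ=(0,0,0) retry=(0,0,0)
step 4 (P CAS): counter=7 r=(9,7,7) succ=(0,0,0) retry=(1,0,0)
step 5 (Q CAS): counter=8 r=(9,7,7) succ=(0,1,0) retry=(1,0,0)
step 6 (R CAS): counter=8 r=(9,7,7) succ=(0,1,0) retry=(1,0,1)
step 7 (R LOAD): counter=8 r=(9,7,8) succ=(0,1,0) retry=(1,0,1)
step 8 (P LOAD): counter=8 r=(8,7,8) succ=(0,1,0) retry=(1,0,1)
step 9 (P CAS): counter=9 r=(8,7,8) succ=(1,1,0) retry=(1,0,1)
step 10 (R CAS): counter=9 r=(8,7,8) succ=(1,1,0) retry=(1,0,2)
step 11 (Q LOAD): counter=9 r=(8,9,8) succ=(1,1,0) retry=(1,0,2)
step 12 (Q CAS): counter=10 r=(8,9,8) succ=(1,2,0) retry=(1,0,2)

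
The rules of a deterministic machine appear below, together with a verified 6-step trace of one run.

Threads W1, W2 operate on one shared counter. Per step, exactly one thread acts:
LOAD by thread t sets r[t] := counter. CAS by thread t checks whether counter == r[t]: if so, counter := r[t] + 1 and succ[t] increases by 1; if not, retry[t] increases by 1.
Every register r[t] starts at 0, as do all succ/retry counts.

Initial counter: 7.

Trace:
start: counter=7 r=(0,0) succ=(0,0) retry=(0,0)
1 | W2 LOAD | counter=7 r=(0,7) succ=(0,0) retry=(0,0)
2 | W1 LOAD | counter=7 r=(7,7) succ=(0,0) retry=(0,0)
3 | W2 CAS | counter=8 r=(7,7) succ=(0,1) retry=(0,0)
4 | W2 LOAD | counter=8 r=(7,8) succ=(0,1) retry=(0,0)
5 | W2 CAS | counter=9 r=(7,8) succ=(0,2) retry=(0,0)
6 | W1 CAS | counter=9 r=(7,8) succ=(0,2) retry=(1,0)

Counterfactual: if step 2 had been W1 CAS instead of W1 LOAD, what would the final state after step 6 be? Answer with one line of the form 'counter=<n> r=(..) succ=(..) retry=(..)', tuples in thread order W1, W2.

(re-executing from step 2 with the substitution; state before step 2: counter=7 r=(0,7) succ=(0,0) retry=(0,0))
2 | W1 CAS | counter=7 r=(0,7) succ=(0,0) retry=(1,0)
3 | W2 CAS | counter=8 r=(0,7) succ=(0,1) retry=(1,0)
4 | W2 LOAD | counter=8 r=(0,8) succ=(0,1) retry=(1,0)
5 | W2 CAS | counter=9 r=(0,8) succ=(0,2) retry=(1,0)
6 | W1 CAS | counter=9 r=(0,8) succ=(0,2) retry=(2,0)

counter=9 r=(0,8) succ=(0,2) retry=(2,0)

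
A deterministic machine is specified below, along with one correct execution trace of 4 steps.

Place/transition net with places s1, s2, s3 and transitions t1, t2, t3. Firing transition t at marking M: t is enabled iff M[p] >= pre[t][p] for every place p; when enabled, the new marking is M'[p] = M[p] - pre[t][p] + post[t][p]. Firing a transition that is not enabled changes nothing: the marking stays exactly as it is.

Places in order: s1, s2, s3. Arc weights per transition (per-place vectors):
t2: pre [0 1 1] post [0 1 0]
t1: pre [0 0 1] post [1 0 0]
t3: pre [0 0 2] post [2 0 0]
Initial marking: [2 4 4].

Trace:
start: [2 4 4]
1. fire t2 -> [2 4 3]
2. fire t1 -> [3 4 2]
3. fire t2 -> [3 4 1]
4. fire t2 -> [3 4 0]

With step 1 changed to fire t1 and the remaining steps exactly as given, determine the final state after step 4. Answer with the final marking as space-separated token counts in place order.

4 4 0

(re-executing from step 1 with the substitution; state before step 1: [2 4 4])
1. fire t1 -> [3 4 3]
2. fire t1 -> [4 4 2]
3. fire t2 -> [4 4 1]
4. fire t2 -> [4 4 0]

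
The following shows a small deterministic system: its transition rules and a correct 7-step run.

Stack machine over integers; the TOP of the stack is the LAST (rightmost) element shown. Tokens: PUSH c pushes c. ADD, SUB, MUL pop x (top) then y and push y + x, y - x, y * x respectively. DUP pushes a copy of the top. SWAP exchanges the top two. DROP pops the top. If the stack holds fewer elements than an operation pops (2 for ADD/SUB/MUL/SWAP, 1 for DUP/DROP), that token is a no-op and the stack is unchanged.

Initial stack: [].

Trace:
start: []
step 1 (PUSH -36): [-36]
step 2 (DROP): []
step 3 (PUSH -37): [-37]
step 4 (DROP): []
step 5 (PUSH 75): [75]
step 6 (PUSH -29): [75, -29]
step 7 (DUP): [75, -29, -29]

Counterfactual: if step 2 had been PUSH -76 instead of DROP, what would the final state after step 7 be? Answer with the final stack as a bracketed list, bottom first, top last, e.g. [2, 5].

(re-executing from step 2 with the substitution; state before step 2: [-36])
step 2 (PUSH -76): [-36, -76]
step 3 (PUSH -37): [-36, -76, -37]
step 4 (DROP): [-36, -76]
step 5 (PUSH 75): [-36, -76, 75]
step 6 (PUSH -29): [-36, -76, 75, -29]
step 7 (DUP): [-36, -76, 75, -29, -29]

[-36, -76, 75, -29, -29]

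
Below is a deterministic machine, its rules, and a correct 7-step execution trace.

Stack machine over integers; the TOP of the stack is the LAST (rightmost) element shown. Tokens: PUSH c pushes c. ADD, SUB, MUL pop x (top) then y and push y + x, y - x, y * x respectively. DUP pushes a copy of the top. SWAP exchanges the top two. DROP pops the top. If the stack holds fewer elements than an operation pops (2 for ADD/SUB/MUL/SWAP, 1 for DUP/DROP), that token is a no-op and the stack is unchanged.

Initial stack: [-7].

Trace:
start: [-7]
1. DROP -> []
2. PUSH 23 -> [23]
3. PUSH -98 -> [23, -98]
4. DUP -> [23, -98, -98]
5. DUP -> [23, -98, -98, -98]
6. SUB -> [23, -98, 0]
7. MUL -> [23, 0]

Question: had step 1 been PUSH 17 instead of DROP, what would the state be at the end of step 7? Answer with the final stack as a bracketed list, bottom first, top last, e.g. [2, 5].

(re-executing from step 1 with the substitution; state before step 1: [-7])
1. PUSH 17 -> [-7, 17]
2. PUSH 23 -> [-7, 17, 23]
3. PUSH -98 -> [-7, 17, 23, -98]
4. DUP -> [-7, 17, 23, -98, -98]
5. DUP -> [-7, 17, 23, -98, -98, -98]
6. SUB -> [-7, 17, 23, -98, 0]
7. MUL -> [-7, 17, 23, 0]

[-7, 17, 23, 0]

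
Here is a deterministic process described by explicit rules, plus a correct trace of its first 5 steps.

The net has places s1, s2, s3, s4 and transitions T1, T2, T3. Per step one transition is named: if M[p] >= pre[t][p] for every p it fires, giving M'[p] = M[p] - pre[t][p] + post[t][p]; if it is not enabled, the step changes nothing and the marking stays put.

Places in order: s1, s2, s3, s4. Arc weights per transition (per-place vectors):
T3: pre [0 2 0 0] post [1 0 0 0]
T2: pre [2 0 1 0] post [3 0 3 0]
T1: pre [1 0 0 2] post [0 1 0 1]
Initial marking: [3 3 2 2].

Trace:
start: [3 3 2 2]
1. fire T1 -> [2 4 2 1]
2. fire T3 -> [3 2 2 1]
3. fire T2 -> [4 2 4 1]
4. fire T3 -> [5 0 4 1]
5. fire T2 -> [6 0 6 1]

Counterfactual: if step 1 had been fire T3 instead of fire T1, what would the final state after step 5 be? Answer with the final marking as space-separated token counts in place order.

6 1 6 2

(re-executing from step 1 with the substitution; state before step 1: [3 3 2 2])
1. fire T3 -> [4 1 2 2]
2. fire T3 -> [4 1 2 2]
3. fire T2 -> [5 1 4 2]
4. fire T3 -> [5 1 4 2]
5. fire T2 -> [6 1 6 2]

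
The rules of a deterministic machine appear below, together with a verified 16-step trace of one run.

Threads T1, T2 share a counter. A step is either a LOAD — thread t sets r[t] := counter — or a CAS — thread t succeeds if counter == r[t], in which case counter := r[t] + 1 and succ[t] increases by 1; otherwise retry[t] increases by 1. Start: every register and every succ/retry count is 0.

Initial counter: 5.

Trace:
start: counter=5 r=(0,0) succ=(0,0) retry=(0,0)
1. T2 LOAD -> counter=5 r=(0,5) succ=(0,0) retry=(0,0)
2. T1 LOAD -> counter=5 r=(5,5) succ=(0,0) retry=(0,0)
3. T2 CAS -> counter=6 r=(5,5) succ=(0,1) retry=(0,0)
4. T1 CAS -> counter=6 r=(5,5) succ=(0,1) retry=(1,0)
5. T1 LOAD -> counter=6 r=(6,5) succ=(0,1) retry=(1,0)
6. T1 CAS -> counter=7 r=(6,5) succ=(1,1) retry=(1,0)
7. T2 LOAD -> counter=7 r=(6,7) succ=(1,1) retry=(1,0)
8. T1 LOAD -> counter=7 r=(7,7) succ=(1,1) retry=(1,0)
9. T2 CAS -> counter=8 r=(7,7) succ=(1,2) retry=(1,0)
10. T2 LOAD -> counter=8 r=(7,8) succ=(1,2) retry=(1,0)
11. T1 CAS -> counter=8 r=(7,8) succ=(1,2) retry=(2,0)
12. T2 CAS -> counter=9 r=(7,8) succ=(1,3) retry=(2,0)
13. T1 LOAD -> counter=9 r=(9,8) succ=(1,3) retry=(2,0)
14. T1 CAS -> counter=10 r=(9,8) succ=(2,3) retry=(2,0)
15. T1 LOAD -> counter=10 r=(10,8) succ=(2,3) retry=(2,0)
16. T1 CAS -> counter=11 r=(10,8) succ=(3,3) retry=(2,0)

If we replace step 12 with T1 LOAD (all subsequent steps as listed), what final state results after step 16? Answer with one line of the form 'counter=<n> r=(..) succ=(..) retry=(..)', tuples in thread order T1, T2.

(re-executing from step 12 with the substitution; state before step 12: counter=8 r=(7,8) succ=(1,2) retry=(2,0))
12. T1 LOAD -> counter=8 r=(8,8) succ=(1,2) retry=(2,0)
13. T1 LOAD -> counter=8 r=(8,8) succ=(1,2) retry=(2,0)
14. T1 CAS -> counter=9 r=(8,8) succ=(2,2) retry=(2,0)
15. T1 LOAD -> counter=9 r=(9,8) succ=(2,2) retry=(2,0)
16. T1 CAS -> counter=10 r=(9,8) succ=(3,2) retry=(2,0)

counter=10 r=(9,8) succ=(3,2) retry=(2,0)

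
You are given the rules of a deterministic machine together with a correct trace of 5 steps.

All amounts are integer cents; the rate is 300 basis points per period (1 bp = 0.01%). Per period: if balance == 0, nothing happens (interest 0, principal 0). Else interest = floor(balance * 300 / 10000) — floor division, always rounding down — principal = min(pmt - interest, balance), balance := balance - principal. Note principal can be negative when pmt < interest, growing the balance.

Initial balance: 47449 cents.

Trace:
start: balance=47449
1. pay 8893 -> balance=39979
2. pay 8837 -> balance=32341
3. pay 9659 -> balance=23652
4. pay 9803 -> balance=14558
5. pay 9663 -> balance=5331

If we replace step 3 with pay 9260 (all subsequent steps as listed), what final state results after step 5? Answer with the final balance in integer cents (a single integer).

5755

(re-executing from step 3 with the substitution; state before step 3: balance=32341)
3. pay 9260 -> balance=24051
4. pay 9803 -> balance=14969
5. pay 9663 -> balance=5755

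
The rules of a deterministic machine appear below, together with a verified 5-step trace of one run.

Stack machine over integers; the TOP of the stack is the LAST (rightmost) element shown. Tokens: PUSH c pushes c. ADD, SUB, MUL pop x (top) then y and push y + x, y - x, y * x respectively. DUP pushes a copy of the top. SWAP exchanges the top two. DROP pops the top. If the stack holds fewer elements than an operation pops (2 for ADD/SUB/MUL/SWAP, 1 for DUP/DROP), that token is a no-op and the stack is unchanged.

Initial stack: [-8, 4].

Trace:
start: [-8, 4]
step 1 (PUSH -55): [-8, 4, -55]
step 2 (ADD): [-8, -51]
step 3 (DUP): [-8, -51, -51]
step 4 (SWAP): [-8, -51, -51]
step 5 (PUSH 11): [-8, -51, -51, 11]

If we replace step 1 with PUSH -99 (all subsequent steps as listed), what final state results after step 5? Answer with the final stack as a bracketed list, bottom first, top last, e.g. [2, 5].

(re-executing from step 1 with the substitution; state before step 1: [-8, 4])
step 1 (PUSH -99): [-8, 4, -99]
step 2 (ADD): [-8, -95]
step 3 (DUP): [-8, -95, -95]
step 4 (SWAP): [-8, -95, -95]
step 5 (PUSH 11): [-8, -95, -95, 11]

[-8, -95, -95, 11]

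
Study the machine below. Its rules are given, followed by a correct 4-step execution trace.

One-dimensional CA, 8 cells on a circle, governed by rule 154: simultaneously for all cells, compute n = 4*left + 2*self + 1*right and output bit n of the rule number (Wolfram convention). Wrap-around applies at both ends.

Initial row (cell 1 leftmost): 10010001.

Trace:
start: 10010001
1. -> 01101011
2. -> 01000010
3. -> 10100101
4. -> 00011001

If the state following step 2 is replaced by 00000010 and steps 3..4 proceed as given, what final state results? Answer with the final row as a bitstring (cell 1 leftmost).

10001000

state after step 2 := 00000010
3. -> 00000101
4. -> 10001000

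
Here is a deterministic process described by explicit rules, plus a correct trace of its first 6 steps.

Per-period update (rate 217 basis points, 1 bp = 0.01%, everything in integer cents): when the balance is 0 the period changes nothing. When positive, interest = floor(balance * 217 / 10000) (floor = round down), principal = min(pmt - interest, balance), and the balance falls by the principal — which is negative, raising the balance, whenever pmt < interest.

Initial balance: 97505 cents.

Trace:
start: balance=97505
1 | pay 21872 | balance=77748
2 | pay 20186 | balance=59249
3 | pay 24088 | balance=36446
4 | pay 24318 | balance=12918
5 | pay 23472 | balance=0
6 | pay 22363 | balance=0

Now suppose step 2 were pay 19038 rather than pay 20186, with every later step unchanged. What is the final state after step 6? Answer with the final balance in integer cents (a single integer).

0

(re-executing from step 2 with the substitution; state before step 2: balance=77748)
2 | pay 19038 | balance=60397
3 | pay 24088 | balance=37619
4 | pay 24318 | balance=14117
5 | pay 23472 | balance=0
6 | pay 22363 | balance=0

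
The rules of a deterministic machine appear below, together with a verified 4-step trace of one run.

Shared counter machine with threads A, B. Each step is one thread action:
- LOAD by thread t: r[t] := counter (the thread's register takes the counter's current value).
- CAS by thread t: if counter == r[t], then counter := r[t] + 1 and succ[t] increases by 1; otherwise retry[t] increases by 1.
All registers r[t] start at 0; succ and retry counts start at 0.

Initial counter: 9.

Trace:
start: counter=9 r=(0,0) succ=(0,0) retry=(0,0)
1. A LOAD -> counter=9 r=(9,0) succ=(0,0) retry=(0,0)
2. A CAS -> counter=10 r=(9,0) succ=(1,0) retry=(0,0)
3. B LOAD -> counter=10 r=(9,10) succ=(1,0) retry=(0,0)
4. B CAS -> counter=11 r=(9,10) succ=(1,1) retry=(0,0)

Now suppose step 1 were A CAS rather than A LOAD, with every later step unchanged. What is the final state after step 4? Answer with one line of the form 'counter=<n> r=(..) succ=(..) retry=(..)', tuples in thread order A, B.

(re-executing from step 1 with the substitution; state before step 1: counter=9 r=(0,0) succ=(0,0) retry=(0,0))
1. A CAS -> counter=9 r=(0,0) succ=(0,0) retry=(1,0)
2. A CAS -> counter=9 r=(0,0) succ=(0,0) retry=(2,0)
3. B LOAD -> counter=9 r=(0,9) succ=(0,0) retry=(2,0)
4. B CAS -> counter=10 r=(0,9) succ=(0,1) retry=(2,0)

counter=10 r=(0,9) succ=(0,1) retry=(2,0)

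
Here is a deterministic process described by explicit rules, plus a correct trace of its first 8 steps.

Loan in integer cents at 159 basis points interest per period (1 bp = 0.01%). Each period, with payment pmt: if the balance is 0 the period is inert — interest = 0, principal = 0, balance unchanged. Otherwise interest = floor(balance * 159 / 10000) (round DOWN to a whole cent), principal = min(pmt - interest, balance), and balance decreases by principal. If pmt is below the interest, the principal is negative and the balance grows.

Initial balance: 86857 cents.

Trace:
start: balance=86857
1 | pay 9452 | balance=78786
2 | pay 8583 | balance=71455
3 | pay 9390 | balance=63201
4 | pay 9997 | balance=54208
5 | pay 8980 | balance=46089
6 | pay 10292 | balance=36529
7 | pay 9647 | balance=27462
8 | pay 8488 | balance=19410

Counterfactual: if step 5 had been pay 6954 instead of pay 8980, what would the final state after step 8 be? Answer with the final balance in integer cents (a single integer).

(re-executing from step 5 with the substitution; state before step 5: balance=54208)
5 | pay 6954 | balance=48115
6 | pay 10292 | balance=38588
7 | pay 9647 | balance=29554
8 | pay 8488 | balance=21535

21535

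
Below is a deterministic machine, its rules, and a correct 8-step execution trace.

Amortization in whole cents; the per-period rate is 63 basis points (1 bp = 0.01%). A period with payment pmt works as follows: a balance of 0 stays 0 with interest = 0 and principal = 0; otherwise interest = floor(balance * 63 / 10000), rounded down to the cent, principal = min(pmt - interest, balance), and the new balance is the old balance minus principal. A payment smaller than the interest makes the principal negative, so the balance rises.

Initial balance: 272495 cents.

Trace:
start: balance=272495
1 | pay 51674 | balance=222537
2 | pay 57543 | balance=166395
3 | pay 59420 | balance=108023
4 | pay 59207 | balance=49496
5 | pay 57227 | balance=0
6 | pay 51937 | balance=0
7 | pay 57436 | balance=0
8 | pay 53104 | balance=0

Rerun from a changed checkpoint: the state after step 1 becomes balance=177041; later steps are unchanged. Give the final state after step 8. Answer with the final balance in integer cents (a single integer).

0

state after step 1 := balance=177041
2 | pay 57543 | balance=120613
3 | pay 59420 | balance=61952
4 | pay 59207 | balance=3135
5 | pay 57227 | balance=0
6 | pay 51937 | balance=0
7 | pay 57436 | balance=0
8 | pay 53104 | balance=0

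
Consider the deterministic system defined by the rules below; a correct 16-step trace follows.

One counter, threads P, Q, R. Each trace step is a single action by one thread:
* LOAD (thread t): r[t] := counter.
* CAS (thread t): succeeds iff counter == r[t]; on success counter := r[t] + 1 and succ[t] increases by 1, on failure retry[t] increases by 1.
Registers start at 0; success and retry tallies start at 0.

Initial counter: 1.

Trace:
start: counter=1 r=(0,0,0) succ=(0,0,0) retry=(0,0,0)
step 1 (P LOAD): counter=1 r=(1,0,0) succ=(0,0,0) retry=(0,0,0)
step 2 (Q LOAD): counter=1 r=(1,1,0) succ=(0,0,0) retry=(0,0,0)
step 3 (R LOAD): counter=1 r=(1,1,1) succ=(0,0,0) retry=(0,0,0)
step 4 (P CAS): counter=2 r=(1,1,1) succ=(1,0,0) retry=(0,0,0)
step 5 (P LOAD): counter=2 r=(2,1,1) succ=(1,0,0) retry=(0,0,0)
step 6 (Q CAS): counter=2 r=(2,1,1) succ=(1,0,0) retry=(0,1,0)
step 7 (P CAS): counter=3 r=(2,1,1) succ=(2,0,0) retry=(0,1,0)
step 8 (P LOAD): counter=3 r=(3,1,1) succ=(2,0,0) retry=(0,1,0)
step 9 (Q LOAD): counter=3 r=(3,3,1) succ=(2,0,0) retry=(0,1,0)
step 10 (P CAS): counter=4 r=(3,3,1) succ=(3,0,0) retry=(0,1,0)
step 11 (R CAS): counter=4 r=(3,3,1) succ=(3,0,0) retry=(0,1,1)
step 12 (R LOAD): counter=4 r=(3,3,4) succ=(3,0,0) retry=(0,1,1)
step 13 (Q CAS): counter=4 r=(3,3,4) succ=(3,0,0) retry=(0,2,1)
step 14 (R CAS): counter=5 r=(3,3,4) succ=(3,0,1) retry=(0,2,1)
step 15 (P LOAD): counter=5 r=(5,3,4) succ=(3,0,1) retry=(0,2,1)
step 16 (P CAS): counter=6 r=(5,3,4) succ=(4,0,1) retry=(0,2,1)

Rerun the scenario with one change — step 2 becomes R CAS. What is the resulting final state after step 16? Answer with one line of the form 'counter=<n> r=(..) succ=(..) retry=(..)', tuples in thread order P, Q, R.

(re-executing from step 2 with the substitution; state before step 2: counter=1 r=(1,0,0) succ=(0,0,0) retry=(0,0,0))
step 2 (R CAS): counter=1 r=(1,0,0) succ=(0,0,0) retry=(0,0,1)
step 3 (R LOAD): counter=1 r=(1,0,1) succ=(0,0,0) retry=(0,0,1)
step 4 (P CAS): counter=2 r=(1,0,1) succ=(1,0,0) retry=(0,0,1)
step 5 (P LOAD): counter=2 r=(2,0,1) succ=(1,0,0) retry=(0,0,1)
step 6 (Q CAS): counter=2 r=(2,0,1) succ=(1,0,0) retry=(0,1,1)
step 7 (P CAS): counter=3 r=(2,0,1) succ=(2,0,0) retry=(0,1,1)
step 8 (P LOAD): counter=3 r=(3,0,1) succ=(2,0,0) retry=(0,1,1)
step 9 (Q LOAD): counter=3 r=(3,3,1) succ=(2,0,0) retry=(0,1,1)
step 10 (P CAS): counter=4 r=(3,3,1) succ=(3,0,0) retry=(0,1,1)
step 11 (R CAS): counter=4 r=(3,3,1) succ=(3,0,0) retry=(0,1,2)
step 12 (R LOAD): counter=4 r=(3,3,4) succ=(3,0,0) retry=(0,1,2)
step 13 (Q CAS): counter=4 r=(3,3,4) succ=(3,0,0) retry=(0,2,2)
step 14 (R CAS): counter=5 r=(3,3,4) succ=(3,0,1) retry=(0,2,2)
step 15 (P LOAD): counter=5 r=(5,3,4) succ=(3,0,1) retry=(0,2,2)
step 16 (P CAS): counter=6 r=(5,3,4) succ=(4,0,1) retry=(0,2,2)

counter=6 r=(5,3,4) succ=(4,0,1) retry=(0,2,2)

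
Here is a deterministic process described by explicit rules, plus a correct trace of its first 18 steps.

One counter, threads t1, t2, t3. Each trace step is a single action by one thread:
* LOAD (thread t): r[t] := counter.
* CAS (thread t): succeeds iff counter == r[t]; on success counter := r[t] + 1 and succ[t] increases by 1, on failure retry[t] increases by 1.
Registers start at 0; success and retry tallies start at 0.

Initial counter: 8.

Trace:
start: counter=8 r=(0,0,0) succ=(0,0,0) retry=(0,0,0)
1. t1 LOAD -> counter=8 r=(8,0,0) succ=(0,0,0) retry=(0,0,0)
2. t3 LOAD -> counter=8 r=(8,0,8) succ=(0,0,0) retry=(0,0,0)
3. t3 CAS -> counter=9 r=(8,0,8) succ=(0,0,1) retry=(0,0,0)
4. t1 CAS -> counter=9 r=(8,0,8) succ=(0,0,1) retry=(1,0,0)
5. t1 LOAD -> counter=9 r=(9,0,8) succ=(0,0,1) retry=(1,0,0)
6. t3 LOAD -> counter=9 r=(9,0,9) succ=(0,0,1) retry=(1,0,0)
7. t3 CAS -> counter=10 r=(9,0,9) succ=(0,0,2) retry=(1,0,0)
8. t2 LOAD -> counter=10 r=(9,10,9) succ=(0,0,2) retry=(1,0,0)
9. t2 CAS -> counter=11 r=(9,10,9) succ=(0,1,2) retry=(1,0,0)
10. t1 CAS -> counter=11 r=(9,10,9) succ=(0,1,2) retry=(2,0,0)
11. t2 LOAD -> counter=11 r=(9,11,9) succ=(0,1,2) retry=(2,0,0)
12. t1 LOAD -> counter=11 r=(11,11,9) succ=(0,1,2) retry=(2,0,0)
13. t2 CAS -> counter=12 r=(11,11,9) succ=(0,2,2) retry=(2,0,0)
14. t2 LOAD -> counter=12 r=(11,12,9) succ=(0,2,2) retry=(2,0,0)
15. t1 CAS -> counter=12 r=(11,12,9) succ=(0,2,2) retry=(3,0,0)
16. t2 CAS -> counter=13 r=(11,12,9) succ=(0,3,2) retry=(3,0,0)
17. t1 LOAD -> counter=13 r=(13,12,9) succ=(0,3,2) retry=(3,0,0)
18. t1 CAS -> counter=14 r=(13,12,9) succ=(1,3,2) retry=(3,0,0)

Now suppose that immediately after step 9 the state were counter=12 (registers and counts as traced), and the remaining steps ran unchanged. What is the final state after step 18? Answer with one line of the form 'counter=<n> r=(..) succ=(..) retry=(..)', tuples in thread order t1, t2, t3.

counter=15 r=(14,13,9) succ=(1,3,2) retry=(3,0,0)

state after step 9 := counter=12 r=(9,10,9) succ=(0,1,2) retry=(1,0,0)
10. t1 CAS -> counter=12 r=(9,10,9) succ=(0,1,2) retry=(2,0,0)
11. t2 LOAD -> counter=12 r=(9,12,9) succ=(0,1,2) retry=(2,0,0)
12. t1 LOAD -> counter=12 r=(12,12,9) succ=(0,1,2) retry=(2,0,0)
13. t2 CAS -> counter=13 r=(12,12,9) succ=(0,2,2) retry=(2,0,0)
14. t2 LOAD -> counter=13 r=(12,13,9) succ=(0,2,2) retry=(2,0,0)
15. t1 CAS -> counter=13 r=(12,13,9) succ=(0,2,2) retry=(3,0,0)
16. t2 CAS -> counter=14 r=(12,13,9) succ=(0,3,2) retry=(3,0,0)
17. t1 LOAD -> counter=14 r=(14,13,9) succ=(0,3,2) retry=(3,0,0)
18. t1 CAS -> counter=15 r=(14,13,9) succ=(1,3,2) retry=(3,0,0)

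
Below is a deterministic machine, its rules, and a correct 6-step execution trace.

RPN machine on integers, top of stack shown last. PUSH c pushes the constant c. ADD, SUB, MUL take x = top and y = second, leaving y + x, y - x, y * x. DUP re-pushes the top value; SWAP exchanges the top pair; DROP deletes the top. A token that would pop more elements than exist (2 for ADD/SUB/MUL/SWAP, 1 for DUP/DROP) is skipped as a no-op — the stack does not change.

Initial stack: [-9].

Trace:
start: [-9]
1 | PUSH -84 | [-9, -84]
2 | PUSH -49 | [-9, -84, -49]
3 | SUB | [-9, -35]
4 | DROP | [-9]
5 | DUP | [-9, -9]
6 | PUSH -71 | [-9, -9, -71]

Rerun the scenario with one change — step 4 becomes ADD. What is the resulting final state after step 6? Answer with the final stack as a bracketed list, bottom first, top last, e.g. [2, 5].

(re-executing from step 4 with the substitution; state before step 4: [-9, -35])
4 | ADD | [-44]
5 | DUP | [-44, -44]
6 | PUSH -71 | [-44, -44, -71]

[-44, -44, -71]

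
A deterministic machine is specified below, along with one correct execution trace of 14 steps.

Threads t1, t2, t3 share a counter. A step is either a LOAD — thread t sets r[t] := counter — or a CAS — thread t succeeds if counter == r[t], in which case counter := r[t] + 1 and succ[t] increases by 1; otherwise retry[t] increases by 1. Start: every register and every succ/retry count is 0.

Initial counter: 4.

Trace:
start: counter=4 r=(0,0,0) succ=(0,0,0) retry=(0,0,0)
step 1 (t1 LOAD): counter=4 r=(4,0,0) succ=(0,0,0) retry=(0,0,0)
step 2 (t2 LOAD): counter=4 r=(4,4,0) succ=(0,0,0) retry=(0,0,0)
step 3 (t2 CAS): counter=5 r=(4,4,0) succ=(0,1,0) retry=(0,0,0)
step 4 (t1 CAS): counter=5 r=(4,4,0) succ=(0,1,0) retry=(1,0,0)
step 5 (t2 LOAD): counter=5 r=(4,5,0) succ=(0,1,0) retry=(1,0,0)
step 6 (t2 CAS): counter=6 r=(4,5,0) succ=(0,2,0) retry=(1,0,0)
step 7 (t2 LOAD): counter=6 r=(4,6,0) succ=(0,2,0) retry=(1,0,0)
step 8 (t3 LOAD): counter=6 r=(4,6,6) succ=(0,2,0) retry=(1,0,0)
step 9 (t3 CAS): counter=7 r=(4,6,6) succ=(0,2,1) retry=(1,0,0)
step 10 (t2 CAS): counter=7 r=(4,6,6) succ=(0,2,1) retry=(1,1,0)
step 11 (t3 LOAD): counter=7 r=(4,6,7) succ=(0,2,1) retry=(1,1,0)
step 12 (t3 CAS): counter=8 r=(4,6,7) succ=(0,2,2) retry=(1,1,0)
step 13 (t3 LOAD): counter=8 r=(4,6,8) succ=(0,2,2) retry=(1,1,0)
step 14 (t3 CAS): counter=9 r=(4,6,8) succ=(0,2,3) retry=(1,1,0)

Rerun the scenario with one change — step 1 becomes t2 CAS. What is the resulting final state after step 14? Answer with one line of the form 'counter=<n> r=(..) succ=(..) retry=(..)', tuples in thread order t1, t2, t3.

(re-executing from step 1 with the substitution; state before step 1: counter=4 r=(0,0,0) succ=(0,0,0) retry=(0,0,0))
step 1 (t2 CAS): counter=4 r=(0,0,0) succ=(0,0,0) retry=(0,1,0)
step 2 (t2 LOAD): counter=4 r=(0,4,0) succ=(0,0,0) retry=(0,1,0)
step 3 (t2 CAS): counter=5 r=(0,4,0) succ=(0,1,0) retry=(0,1,0)
step 4 (t1 CAS): counter=5 r=(0,4,0) succ=(0,1,0) retry=(1,1,0)
step 5 (t2 LOAD): counter=5 r=(0,5,0) succ=(0,1,0) retry=(1,1,0)
step 6 (t2 CAS): counter=6 r=(0,5,0) succ=(0,2,0) retry=(1,1,0)
step 7 (t2 LOAD): counter=6 r=(0,6,0) succ=(0,2,0) retry=(1,1,0)
step 8 (t3 LOAD): counter=6 r=(0,6,6) succ=(0,2,0) retry=(1,1,0)
step 9 (t3 CAS): counter=7 r=(0,6,6) succ=(0,2,1) retry=(1,1,0)
step 10 (t2 CAS): counter=7 r=(0,6,6) succ=(0,2,1) retry=(1,2,0)
step 11 (t3 LOAD): counter=7 r=(0,6,7) succ=(0,2,1) retry=(1,2,0)
step 12 (t3 CAS): counter=8 r=(0,6,7) succ=(0,2,2) retry=(1,2,0)
step 13 (t3 LOAD): counter=8 r=(0,6,8) succ=(0,2,2) retry=(1,2,0)
step 14 (t3 CAS): counter=9 r=(0,6,8) succ=(0,2,3) retry=(1,2,0)

counter=9 r=(0,6,8) succ=(0,2,3) retry=(1,2,0)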